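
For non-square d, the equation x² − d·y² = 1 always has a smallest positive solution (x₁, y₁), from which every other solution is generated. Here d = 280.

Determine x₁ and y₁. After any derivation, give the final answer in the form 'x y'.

√280 = [16; 1,2,1,2,1,32, …], period ℓ=6 (even) → k=5
step 0: (16, 1)  from 16·(1,0) + (0,1)
…
step 3: (67, 4)  from 1·(50,3) + (17,1)
step 4: (184, 11)  from 2·(67,4) + (50,3)
step 5: (251, 15)  from 1·(184,11) + (67,4)
→ (251, 15).  Check: 251²=63001, 280·15²=63000, difference 1.

251 15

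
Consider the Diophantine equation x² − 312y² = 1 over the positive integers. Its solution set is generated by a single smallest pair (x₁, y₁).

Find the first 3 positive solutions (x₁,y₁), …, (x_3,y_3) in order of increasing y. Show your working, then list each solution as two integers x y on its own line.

53 3
5617 318
595349 33705

√312 → a₀=17, period (1,1,1,34); ℓ=4 even so k=3
a_0=17:  p_0=17·1+0=17,  q_0=17·0+1=1
…
a_2=1:  p_2=1·18+17=35,  q_2=1·1+1=2
a_3=1:  p_3=1·35+18=53,  q_3=1·2+1=3
→ (53, 3).  Check: 53²=2809, 312·3²=2808, difference 1.
(53+3√312)^2 = 5617 + 318√312
(53+3√312)^3 = 595349 + 33705√312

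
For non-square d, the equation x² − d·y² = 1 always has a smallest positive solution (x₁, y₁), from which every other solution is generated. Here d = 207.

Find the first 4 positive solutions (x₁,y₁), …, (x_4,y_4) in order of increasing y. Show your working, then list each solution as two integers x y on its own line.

[14; 2,1,1,2,1,1,2,28] for √207; ℓ=8 ⇒ convergent index 7
k=0  a_k=14  p_k/q_k = 14/1
…
k=2  a_k=1  p_k/q_k = 43/3
…
k=6  a_k=1  p_k/q_k = 446/31
k=7  a_k=2  p_k/q_k = 1151/80
→ (1151, 80).  Check: 1151²=1324801, 207·80²=1324800, difference 1.
n=2: (1151,80)∘(1151,80) = (1151·1151+207·80·80, 1151·80+80·1151) = (2649601,184160)
n=3: (2649601,184160)∘(1151,80) = (1151·2649601+207·80·184160, 1151·184160+80·2649601) = (6099380351,423936240)
n=4: (6099380351,423936240)∘(1151,80) = (1151·6099380351+207·80·423936240, 1151·423936240+80·6099380351) = (14040770918401,975901040320)

1151 80
2649601 184160
6099380351 423936240
14040770918401 975901040320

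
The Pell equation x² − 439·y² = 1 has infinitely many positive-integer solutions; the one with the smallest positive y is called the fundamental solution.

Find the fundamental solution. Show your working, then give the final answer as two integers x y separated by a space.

√439 = [20; 1,19,1,40, …], period ℓ=4 (even) → k=3
k=0  a_k=20  p_k/q_k = 20/1
k=1  a_k=1  p_k/q_k = 21/1
k=2  a_k=19  p_k/q_k = 419/20
k=3  a_k=1  p_k/q_k = 440/21
(x₁, y₁) = (440, 21);  440² − 439·21² = 1 ✓

440 21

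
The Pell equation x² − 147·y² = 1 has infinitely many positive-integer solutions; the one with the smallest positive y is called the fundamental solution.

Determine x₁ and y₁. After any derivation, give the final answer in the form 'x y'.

97 8

[12; 8,24] for √147; ℓ=2 ⇒ convergent index 1
step 0: (12, 1)  from 12·(1,0) + (0,1)
step 1: (97, 8)  from 8·(12,1) + (1,0)
fundamental: x₁=97, y₁=8  (since 9409 − 147·64 = 1)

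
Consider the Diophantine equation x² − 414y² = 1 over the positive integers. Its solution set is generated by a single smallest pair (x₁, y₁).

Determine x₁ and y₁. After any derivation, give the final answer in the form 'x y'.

24335 1196

d=414: √d = [20; 2,1,7,2,7,1,2,40] (ℓ=8, even), read p_7/q_7
i=0: a=20 ⇒ p=20, q=1
i=1: a=2 ⇒ p=41, q=2
i=2: a=1 ⇒ p=61, q=3
…
i=4: a=2 ⇒ p=997, q=49
i=5: a=7 ⇒ p=7447, q=366
i=6: a=1 ⇒ p=8444, q=415
i=7: a=2 ⇒ p=24335, q=1196
→ (24335, 1196).  Check: 24335²=592192225, 414·1196²=592192224, difference 1.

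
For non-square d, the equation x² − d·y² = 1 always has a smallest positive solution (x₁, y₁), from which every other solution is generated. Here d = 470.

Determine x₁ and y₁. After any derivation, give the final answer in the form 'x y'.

1691 78

[21; 1,2,8,2,1,42] for √470; ℓ=6 ⇒ convergent index 5
i=0: a=21 ⇒ p=21, q=1
…
i=2: a=2 ⇒ p=65, q=3
…
i=4: a=2 ⇒ p=1149, q=53
i=5: a=1 ⇒ p=1691, q=78
(x₁, y₁) = (1691, 78);  1691² − 470·78² = 1 ✓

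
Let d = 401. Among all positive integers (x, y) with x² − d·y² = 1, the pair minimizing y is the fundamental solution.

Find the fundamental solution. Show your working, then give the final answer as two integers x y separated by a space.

√401 → a₀=20, period (40); ℓ=1 odd so k=1
i=0: a=20 ⇒ p=20, q=1
i=1: a=40 ⇒ p=801, q=40
(x₁, y₁) = (801, 40);  801² − 401·40² = 1 ✓

801 40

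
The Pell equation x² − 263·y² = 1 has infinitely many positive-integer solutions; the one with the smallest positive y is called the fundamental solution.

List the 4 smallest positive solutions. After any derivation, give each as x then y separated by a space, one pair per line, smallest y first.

139128 8579
38713200767 2387158224
10772180392483224 664241098768765
2997423827252098776577 184829071176614315616

√263 → a₀=16, period (4,1,1,1,1,15,1,1,1,1,4,32); ℓ=12 even so k=11
a_0=16:  p_0=16·1+0=16,  q_0=16·0+1=1
…
a_5=1:  p_5=1·227+146=373,  q_5=1·14+9=23
…
a_8=1:  p_8=1·6195+5822=12017,  q_8=1·382+359=741
…
a_10=1:  p_10=1·18212+12017=30229,  q_10=1·1123+741=1864
a_11=4:  p_11=4·30229+18212=139128,  q_11=4·1864+1123=8579
→ (139128, 8579).  Check: 139128²=19356600384, 263·8579²=19356600383, difference 1.
n=2: (139128,8579)∘(139128,8579) = (139128·139128+263·8579·8579, 139128·8579+8579·139128) = (38713200767,2387158224)
n=3: (38713200767,2387158224)∘(139128,8579) = (139128·38713200767+263·8579·2387158224, 139128·2387158224+8579·38713200767) = (10772180392483224,664241098768765)
n=4: (10772180392483224,664241098768765)∘(139128,8579) = (139128·10772180392483224+263·8579·664241098768765, 139128·664241098768765+8579·10772180392483224) = (2997423827252098776577,184829071176614315616)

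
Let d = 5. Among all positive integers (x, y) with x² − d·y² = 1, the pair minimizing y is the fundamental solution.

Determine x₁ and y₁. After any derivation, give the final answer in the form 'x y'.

9 4

[2; 4] for √5; ℓ=1 ⇒ convergent index 1
a_0=2:  p_0=2·1+0=2,  q_0=2·0+1=1
a_1=4:  p_1=4·2+1=9,  q_1=4·1+0=4
(x₁, y₁) = (9, 4);  9² − 5·4² = 1 ✓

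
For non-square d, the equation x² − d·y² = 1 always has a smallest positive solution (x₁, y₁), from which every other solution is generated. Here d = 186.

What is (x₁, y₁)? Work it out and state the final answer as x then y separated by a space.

7501 550

[13; 1,1,1,3,4,3,1,1,1,26] for √186; ℓ=10 ⇒ convergent index 9
k=0  a_k=13  p_k/q_k = 13/1
…
k=2  a_k=1  p_k/q_k = 27/2
…
k=4  a_k=3  p_k/q_k = 150/11
k=5  a_k=4  p_k/q_k = 641/47
…
k=7  a_k=1  p_k/q_k = 2714/199
k=8  a_k=1  p_k/q_k = 4787/351
k=9  a_k=1  p_k/q_k = 7501/550
(x₁, y₁) = (7501, 550);  7501² − 186·550² = 1 ✓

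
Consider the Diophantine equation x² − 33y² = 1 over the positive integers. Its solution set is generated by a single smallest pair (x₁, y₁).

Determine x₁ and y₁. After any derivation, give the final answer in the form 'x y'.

√33 → a₀=5, period (1,2,1,10); ℓ=4 even so k=3
a_0=5:  p_0=5·1+0=5,  q_0=5·0+1=1
…
a_2=2:  p_2=2·6+5=17,  q_2=2·1+1=3
a_3=1:  p_3=1·17+6=23,  q_3=1·3+1=4
(x₁, y₁) = (23, 4);  23² − 33·4² = 1 ✓

23 4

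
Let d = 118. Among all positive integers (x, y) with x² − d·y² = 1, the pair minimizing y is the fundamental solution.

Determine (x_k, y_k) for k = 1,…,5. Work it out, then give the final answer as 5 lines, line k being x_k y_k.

d=118: √d = [10; 1,6,3,2,10,2,3,6,1,20] (ℓ=10, even), read p_9/q_9
a_0=10:  p_0=10·1+0=10,  q_0=10·0+1=1
a_1=1:  p_1=1·10+1=11,  q_1=1·1+0=1
…
a_3=3:  p_3=3·76+11=239,  q_3=3·7+1=22
…
a_5=10:  p_5=10·554+239=5779,  q_5=10·51+22=532
…
a_8=6:  p_8=6·42115+12112=264802,  q_8=6·3877+1115=24377
a_9=1:  p_9=1·264802+42115=306917,  q_9=1·24377+3877=28254
(x₁, y₁) = (306917, 28254);  306917² − 118·28254² = 1 ✓
(x_2, y_2) = (306917·306917 + 118·28254·28254, 306917·28254 + 28254·306917) = (188396089777, 17343265836)
(x_3, y_3) = (306917·188396089777 + 118·28254·17343265836, 306917·17343265836 + 28254·188396089777) = (115643925371868101, 10645886241146970)
(x_4, y_4) = (306917·115643925371868101 + 118·28254·10645886241146970, 306917·10645886241146970 + 28254·115643925371868101) = (70986173286526887819457, 6534806934930865917144)
(x_5, y_5) = (306917·70986173286526887819457 + 118·28254·6534806934930865917144, 306917·6534806934930865917144 + 28254·70986173286526887819457) = (43573726693046301732396700037, 4011286680085707263143023126)

306917 28254
188396089777 17343265836
115643925371868101 10645886241146970
70986173286526887819457 6534806934930865917144
43573726693046301732396700037 4011286680085707263143023126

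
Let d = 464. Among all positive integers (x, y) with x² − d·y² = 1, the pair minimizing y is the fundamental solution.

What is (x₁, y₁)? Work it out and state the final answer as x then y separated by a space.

√464 → a₀=21, period (1,1,5,1,1,1,5,1,1,42); ℓ=10 even so k=9
k=0  a_k=21  p_k/q_k = 21/1
…
k=4  a_k=1  p_k/q_k = 280/13
k=5  a_k=1  p_k/q_k = 517/24
k=6  a_k=1  p_k/q_k = 797/37
…
k=8  a_k=1  p_k/q_k = 5299/246
k=9  a_k=1  p_k/q_k = 9801/455
(x₁, y₁) = (9801, 455);  9801² − 464·455² = 1 ✓

9801 455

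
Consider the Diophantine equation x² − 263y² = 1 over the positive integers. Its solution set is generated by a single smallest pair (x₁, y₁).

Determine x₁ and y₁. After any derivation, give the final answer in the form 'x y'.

√263 = [16; 4,1,1,1,1,15,1,1,1,1,4,32, …], period ℓ=12 (even) → k=11
i=0: a=16 ⇒ p=16, q=1
i=1: a=4 ⇒ p=65, q=4
i=2: a=1 ⇒ p=81, q=5
i=3: a=1 ⇒ p=146, q=9
i=4: a=1 ⇒ p=227, q=14
…
i=6: a=15 ⇒ p=5822, q=359
i=7: a=1 ⇒ p=6195, q=382
i=8: a=1 ⇒ p=12017, q=741
i=9: a=1 ⇒ p=18212, q=1123
i=10: a=1 ⇒ p=30229, q=1864
i=11: a=4 ⇒ p=139128, q=8579
→ (139128, 8579).  Check: 139128²=19356600384, 263·8579²=19356600383, difference 1.

139128 8579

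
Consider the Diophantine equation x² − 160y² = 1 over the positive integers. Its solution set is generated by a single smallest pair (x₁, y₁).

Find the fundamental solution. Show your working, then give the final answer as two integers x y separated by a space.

√160 → a₀=12, period (1,1,1,5,1,1,1,24); ℓ=8 even so k=7
a_0=12:  p_0=12·1+0=12,  q_0=12·0+1=1
…
a_4=5:  p_4=5·38+25=215,  q_4=5·3+2=17
a_5=1:  p_5=1·215+38=253,  q_5=1·17+3=20
a_6=1:  p_6=1·253+215=468,  q_6=1·20+17=37
a_7=1:  p_7=1·468+253=721,  q_7=1·37+20=57
→ (721, 57).  Check: 721²=519841, 160·57²=519840, difference 1.

721 57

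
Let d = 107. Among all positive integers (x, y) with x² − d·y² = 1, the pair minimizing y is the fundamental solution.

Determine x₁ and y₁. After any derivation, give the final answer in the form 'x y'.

962 93

√107 = [10; 2,1,9,1,2,20, …], period ℓ=6 (even) → k=5
i=0: a=10 ⇒ p=10, q=1
i=1: a=2 ⇒ p=21, q=2
…
i=4: a=1 ⇒ p=331, q=32
i=5: a=2 ⇒ p=962, q=93
→ (962, 93).  Check: 962²=925444, 107·93²=925443, difference 1.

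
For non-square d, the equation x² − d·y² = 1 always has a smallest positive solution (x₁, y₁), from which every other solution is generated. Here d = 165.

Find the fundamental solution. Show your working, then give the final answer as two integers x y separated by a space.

1079 84

d=165: √d = [12; 1,5,2,5,1,24] (ℓ=6, even), read p_5/q_5
k=0  a_k=12  p_k/q_k = 12/1
k=1  a_k=1  p_k/q_k = 13/1
k=2  a_k=5  p_k/q_k = 77/6
k=3  a_k=2  p_k/q_k = 167/13
k=4  a_k=5  p_k/q_k = 912/71
k=5  a_k=1  p_k/q_k = 1079/84
(x₁, y₁) = (1079, 84);  1079² − 165·84² = 1 ✓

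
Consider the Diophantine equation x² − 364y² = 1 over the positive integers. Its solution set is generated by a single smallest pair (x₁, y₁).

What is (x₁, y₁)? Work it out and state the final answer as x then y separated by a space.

d=364: √d = [19; 12,1,2,3,1,8,1,3,2,1,12,38] (ℓ=12, even), read p_11/q_11
a_0=19:  p_0=19·1+0=19,  q_0=19·0+1=1
…
a_3=2:  p_3=2·248+229=725,  q_3=2·13+12=38
a_4=3:  p_4=3·725+248=2423,  q_4=3·38+13=127
a_5=1:  p_5=1·2423+725=3148,  q_5=1·127+38=165
a_6=8:  p_6=8·3148+2423=27607,  q_6=8·165+127=1447
a_7=1:  p_7=1·27607+3148=30755,  q_7=1·1447+165=1612
…
a_9=2:  p_9=2·119872+30755=270499,  q_9=2·6283+1612=14178
a_10=1:  p_10=1·270499+119872=390371,  q_10=1·14178+6283=20461
a_11=12:  p_11=12·390371+270499=4954951,  q_11=12·20461+14178=259710
→ (4954951, 259710).  Check: 4954951²=24551539412401, 364·259710²=24551539412400, difference 1.

4954951 259710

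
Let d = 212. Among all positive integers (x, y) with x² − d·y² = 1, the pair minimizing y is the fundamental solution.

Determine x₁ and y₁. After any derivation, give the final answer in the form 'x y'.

[14; 1,1,3,1,1,…,1,1,28] for √212; ℓ=14 ⇒ convergent index 13
i=0: a=14 ⇒ p=14, q=1
i=1: a=1 ⇒ p=15, q=1
…
i=3: a=3 ⇒ p=102, q=7
…
i=5: a=1 ⇒ p=233, q=16
i=6: a=1 ⇒ p=364, q=25
i=7: a=6 ⇒ p=2417, q=166
…
i=11: a=3 ⇒ p=29135, q=2001
i=12: a=1 ⇒ p=37114, q=2549
i=13: a=1 ⇒ p=66249, q=4550
fundamental: x₁=66249, y₁=4550  (since 4388930001 − 212·20702500 = 1)

66249 4550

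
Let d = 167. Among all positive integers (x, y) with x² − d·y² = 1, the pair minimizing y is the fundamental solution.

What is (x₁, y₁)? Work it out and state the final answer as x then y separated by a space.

d=167: √d = [12; 1,11,1,24] (ℓ=4, even), read p_3/q_3
a_0=12:  p_0=12·1+0=12,  q_0=12·0+1=1
a_1=1:  p_1=1·12+1=13,  q_1=1·1+0=1
a_2=11:  p_2=11·13+12=155,  q_2=11·1+1=12
a_3=1:  p_3=1·155+13=168,  q_3=1·12+1=13
fundamental: x₁=168, y₁=13  (since 28224 − 167·169 = 1)

168 13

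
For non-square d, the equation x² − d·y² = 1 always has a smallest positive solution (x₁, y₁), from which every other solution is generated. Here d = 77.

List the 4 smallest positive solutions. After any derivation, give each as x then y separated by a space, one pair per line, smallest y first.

351 40
246401 28080
172973151 19712120
121426905601 13837880160

[8; 1,3,2,3,1,16] for √77; ℓ=6 ⇒ convergent index 5
k=0  a_k=8  p_k/q_k = 8/1
…
k=2  a_k=3  p_k/q_k = 35/4
k=3  a_k=2  p_k/q_k = 79/9
k=4  a_k=3  p_k/q_k = 272/31
k=5  a_k=1  p_k/q_k = 351/40
→ (351, 40).  Check: 351²=123201, 77·40²=123200, difference 1.
k=2:  x_2 = 351·351+77·40·40 = 246401,  y_2 = 351·40+40·351 = 28080
k=3:  x_3 = 351·246401+77·40·28080 = 172973151,  y_3 = 351·28080+40·246401 = 19712120
k=4:  x_4 = 351·172973151+77·40·19712120 = 121426905601,  y_4 = 351·19712120+40·172973151 = 13837880160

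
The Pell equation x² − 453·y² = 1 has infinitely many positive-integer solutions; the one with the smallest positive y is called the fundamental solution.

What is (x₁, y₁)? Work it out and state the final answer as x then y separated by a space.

1653751 77700

[21; 3,1,1,10,14,10,1,1,3,42] for √453; ℓ=10 ⇒ convergent index 9
step 0: (21, 1)  from 21·(1,0) + (0,1)
…
step 8: (469329, 22051)  from 1·(245764,11547) + (223565,10504)
step 9: (1653751, 77700)  from 3·(469329,22051) + (245764,11547)
(x₁, y₁) = (1653751, 77700);  1653751² − 453·77700² = 1 ✓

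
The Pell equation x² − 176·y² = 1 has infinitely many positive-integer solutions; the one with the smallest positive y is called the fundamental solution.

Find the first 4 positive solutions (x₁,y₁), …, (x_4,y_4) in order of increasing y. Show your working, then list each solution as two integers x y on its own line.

√176 → a₀=13, period (3,1,3,26); ℓ=4 even so k=3
a_0=13:  p_0=13·1+0=13,  q_0=13·0+1=1
a_1=3:  p_1=3·13+1=40,  q_1=3·1+0=3
a_2=1:  p_2=1·40+13=53,  q_2=1·3+1=4
a_3=3:  p_3=3·53+40=199,  q_3=3·4+3=15
→ (199, 15).  Check: 199²=39601, 176·15²=39600, difference 1.
(199+15√176)^2 = 79201 + 5970√176
(199+15√176)^3 = 31521799 + 2376045√176
(199+15√176)^4 = 12545596801 + 945659940√176

199 15
79201 5970
31521799 2376045
12545596801 945659940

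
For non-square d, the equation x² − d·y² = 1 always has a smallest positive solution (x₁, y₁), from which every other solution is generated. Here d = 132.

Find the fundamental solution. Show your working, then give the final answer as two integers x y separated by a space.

23 2

√132 → a₀=11, period (2,22); ℓ=2 even so k=1
step 0: (11, 1)  from 11·(1,0) + (0,1)
step 1: (23, 2)  from 2·(11,1) + (1,0)
fundamental: x₁=23, y₁=2  (since 529 − 132·4 = 1)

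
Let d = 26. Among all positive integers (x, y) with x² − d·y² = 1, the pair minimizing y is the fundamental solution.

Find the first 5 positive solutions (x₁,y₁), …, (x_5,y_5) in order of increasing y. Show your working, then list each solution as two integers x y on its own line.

√26 → a₀=5, period (10); ℓ=1 odd so k=1
i=0: a=5 ⇒ p=5, q=1
i=1: a=10 ⇒ p=51, q=10
→ (51, 10).  Check: 51²=2601, 26·10²=2600, difference 1.
(x_2, y_2) = (51·51 + 26·10·10, 51·10 + 10·51) = (5201, 1020)
(x_3, y_3) = (51·5201 + 26·10·1020, 51·1020 + 10·5201) = (530451, 104030)
(x_4, y_4) = (51·530451 + 26·10·104030, 51·104030 + 10·530451) = (54100801, 10610040)
(x_5, y_5) = (51·54100801 + 26·10·10610040, 51·10610040 + 10·54100801) = (5517751251, 1082120050)

51 10
5201 1020
530451 104030
54100801 10610040
5517751251 1082120050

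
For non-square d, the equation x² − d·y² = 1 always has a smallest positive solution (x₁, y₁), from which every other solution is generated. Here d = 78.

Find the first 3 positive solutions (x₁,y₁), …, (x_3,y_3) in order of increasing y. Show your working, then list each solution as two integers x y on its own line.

d=78: √d = [8; 1,4,1,16] (ℓ=4, even), read p_3/q_3
step 0: (8, 1)  from 8·(1,0) + (0,1)
step 1: (9, 1)  from 1·(8,1) + (1,0)
step 2: (44, 5)  from 4·(9,1) + (8,1)
step 3: (53, 6)  from 1·(44,5) + (9,1)
fundamental: x₁=53, y₁=6  (since 2809 − 78·36 = 1)
(x_2, y_2) = (53·53 + 78·6·6, 53·6 + 6·53) = (5617, 636)
(x_3, y_3) = (53·5617 + 78·6·636, 53·636 + 6·5617) = (595349, 67410)

53 6
5617 636
595349 67410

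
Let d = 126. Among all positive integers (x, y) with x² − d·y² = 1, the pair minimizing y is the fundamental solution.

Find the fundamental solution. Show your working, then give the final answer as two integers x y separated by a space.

449 40

√126 = [11; 4,2,4,22, …], period ℓ=4 (even) → k=3
step 0: (11, 1)  from 11·(1,0) + (0,1)
step 1: (45, 4)  from 4·(11,1) + (1,0)
step 2: (101, 9)  from 2·(45,4) + (11,1)
step 3: (449, 40)  from 4·(101,9) + (45,4)
→ (449, 40).  Check: 449²=201601, 126·40²=201600, difference 1.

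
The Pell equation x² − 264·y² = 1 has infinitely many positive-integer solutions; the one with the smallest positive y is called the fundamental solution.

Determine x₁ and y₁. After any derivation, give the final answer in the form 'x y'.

65 4

√264 = [16; 4,32, …], period ℓ=2 (even) → k=1
k=0  a_k=16  p_k/q_k = 16/1
k=1  a_k=4  p_k/q_k = 65/4
→ (65, 4).  Check: 65²=4225, 264·4²=4224, difference 1.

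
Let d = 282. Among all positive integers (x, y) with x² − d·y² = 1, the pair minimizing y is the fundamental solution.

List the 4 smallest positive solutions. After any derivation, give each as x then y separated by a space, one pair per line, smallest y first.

√282 → a₀=16, period (1,3,1,4,1,3,1,32); ℓ=8 even so k=7
step 0: (16, 1)  from 16·(1,0) + (0,1)
…
step 6: (1864, 111)  from 3·(487,29) + (403,24)
step 7: (2351, 140)  from 1·(1864,111) + (487,29)
(x₁, y₁) = (2351, 140);  2351² − 282·140² = 1 ✓
(x_2, y_2) = (2351·2351 + 282·140·140, 2351·140 + 140·2351) = (11054401, 658280)
(x_3, y_3) = (2351·11054401 + 282·140·658280, 2351·658280 + 140·11054401) = (51977791151, 3095232420)
(x_4, y_4) = (2351·51977791151 + 282·140·3095232420, 2351·3095232420 + 140·51977791151) = (244399562937601, 14553782180560)

2351 140
11054401 658280
51977791151 3095232420
244399562937601 14553782180560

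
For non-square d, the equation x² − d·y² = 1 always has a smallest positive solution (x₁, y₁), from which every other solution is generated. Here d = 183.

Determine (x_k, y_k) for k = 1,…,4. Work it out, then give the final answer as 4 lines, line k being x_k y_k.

√183 = [13; 1,1,8,1,1,26, …], period ℓ=6 (even) → k=5
step 0: (13, 1)  from 13·(1,0) + (0,1)
step 1: (14, 1)  from 1·(13,1) + (1,0)
…
step 3: (230, 17)  from 8·(27,2) + (14,1)
step 4: (257, 19)  from 1·(230,17) + (27,2)
step 5: (487, 36)  from 1·(257,19) + (230,17)
(x₁, y₁) = (487, 36);  487² − 183·36² = 1 ✓
n=2: (487,36)∘(487,36) = (487·487+183·36·36, 487·36+36·487) = (474337,35064)
n=3: (474337,35064)∘(487,36) = (487·474337+183·36·35064, 487·35064+36·474337) = (462003751,34152300)
n=4: (462003751,34152300)∘(487,36) = (487·462003751+183·36·34152300, 487·34152300+36·462003751) = (449991179137,33264305136)

487 36
474337 35064
462003751 34152300
449991179137 33264305136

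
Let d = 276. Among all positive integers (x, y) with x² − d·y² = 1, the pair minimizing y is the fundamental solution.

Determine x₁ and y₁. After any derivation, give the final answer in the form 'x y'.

√276 = [16; 1,1,1,1,2,2,2,1,1,1,1,32, …], period ℓ=12 (even) → k=11
i=0: a=16 ⇒ p=16, q=1
…
i=2: a=1 ⇒ p=33, q=2
i=3: a=1 ⇒ p=50, q=3
i=4: a=1 ⇒ p=83, q=5
i=5: a=2 ⇒ p=216, q=13
i=6: a=2 ⇒ p=515, q=31
…
i=8: a=1 ⇒ p=1761, q=106
…
i=10: a=1 ⇒ p=4768, q=287
i=11: a=1 ⇒ p=7775, q=468
fundamental: x₁=7775, y₁=468  (since 60450625 − 276·219024 = 1)

7775 468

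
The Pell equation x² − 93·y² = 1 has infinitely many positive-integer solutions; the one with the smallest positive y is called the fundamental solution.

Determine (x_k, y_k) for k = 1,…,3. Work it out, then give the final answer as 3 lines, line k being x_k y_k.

12151 1260
295293601 30620520
7176225079351 744139875780

√93 = [9; 1,1,1,4,6,4,1,1,1,18, …], period ℓ=10 (even) → k=9
step 0: (9, 1)  from 9·(1,0) + (0,1)
…
step 2: (19, 2)  from 1·(10,1) + (9,1)
step 3: (29, 3)  from 1·(19,2) + (10,1)
step 4: (135, 14)  from 4·(29,3) + (19,2)
…
step 8: (7821, 811)  from 1·(4330,449) + (3491,362)
step 9: (12151, 1260)  from 1·(7821,811) + (4330,449)
→ (12151, 1260).  Check: 12151²=147646801, 93·1260²=147646800, difference 1.
(12151+1260√93)^2 = 295293601 + 30620520√93
(12151+1260√93)^3 = 7176225079351 + 744139875780√93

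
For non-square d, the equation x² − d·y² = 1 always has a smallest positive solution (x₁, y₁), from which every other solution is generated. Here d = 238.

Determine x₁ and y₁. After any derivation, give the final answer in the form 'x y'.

√238 → a₀=15, period (2,2,1,14,1,2,2,30); ℓ=8 even so k=7
a_0=15:  p_0=15·1+0=15,  q_0=15·0+1=1
a_1=2:  p_1=2·15+1=31,  q_1=2·1+0=2
…
a_4=14:  p_4=14·108+77=1589,  q_4=14·7+5=103
a_5=1:  p_5=1·1589+108=1697,  q_5=1·103+7=110
a_6=2:  p_6=2·1697+1589=4983,  q_6=2·110+103=323
a_7=2:  p_7=2·4983+1697=11663,  q_7=2·323+110=756
→ (11663, 756).  Check: 11663²=136025569, 238·756²=136025568, difference 1.

11663 756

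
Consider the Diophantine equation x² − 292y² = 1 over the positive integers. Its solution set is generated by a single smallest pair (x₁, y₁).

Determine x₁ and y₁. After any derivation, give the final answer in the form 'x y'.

2281249 133500

√292 → a₀=17, period (11,2,1,3,8,3,1,2,11,34); ℓ=10 even so k=9
k=0  a_k=17  p_k/q_k = 17/1
…
k=5  a_k=8  p_k/q_k = 17669/1034
k=6  a_k=3  p_k/q_k = 55143/3227
…
k=8  a_k=2  p_k/q_k = 200767/11749
k=9  a_k=11  p_k/q_k = 2281249/133500
→ (2281249, 133500).  Check: 2281249²=5204097000001, 292·133500²=5204097000000, difference 1.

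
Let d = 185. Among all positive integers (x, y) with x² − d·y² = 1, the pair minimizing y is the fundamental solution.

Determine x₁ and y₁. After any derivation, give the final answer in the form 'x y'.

9249 680

d=185: √d = [13; 1,1,1,1,26] (ℓ=5, odd), read p_9/q_9
a_0=13:  p_0=13·1+0=13,  q_0=13·0+1=1
…
a_4=1:  p_4=1·41+27=68,  q_4=1·3+2=5
a_5=26:  p_5=26·68+41=1809,  q_5=26·5+3=133
…
a_8=1:  p_8=1·3686+1877=5563,  q_8=1·271+138=409
a_9=1:  p_9=1·5563+3686=9249,  q_9=1·409+271=680
fundamental: x₁=9249, y₁=680  (since 85544001 − 185·462400 = 1)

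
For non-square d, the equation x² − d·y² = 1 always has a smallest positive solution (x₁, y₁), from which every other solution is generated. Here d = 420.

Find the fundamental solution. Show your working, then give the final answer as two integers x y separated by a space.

41 2

√420 → a₀=20, period (2,40); ℓ=2 even so k=1
i=0: a=20 ⇒ p=20, q=1
i=1: a=2 ⇒ p=41, q=2
→ (41, 2).  Check: 41²=1681, 420·2²=1680, difference 1.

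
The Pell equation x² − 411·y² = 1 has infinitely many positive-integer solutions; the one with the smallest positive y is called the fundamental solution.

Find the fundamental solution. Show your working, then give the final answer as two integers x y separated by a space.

49730 2453

√411 = [20; 3,1,1,1,19,1,1,1,3,40, …], period ℓ=10 (even) → k=9
step 0: (20, 1)  from 20·(1,0) + (0,1)
step 1: (61, 3)  from 3·(20,1) + (1,0)
…
step 4: (223, 11)  from 1·(142,7) + (81,4)
step 5: (4379, 216)  from 19·(223,11) + (142,7)
…
step 8: (13583, 670)  from 1·(8981,443) + (4602,227)
step 9: (49730, 2453)  from 3·(13583,670) + (8981,443)
→ (49730, 2453).  Check: 49730²=2473072900, 411·2453²=2473072899, difference 1.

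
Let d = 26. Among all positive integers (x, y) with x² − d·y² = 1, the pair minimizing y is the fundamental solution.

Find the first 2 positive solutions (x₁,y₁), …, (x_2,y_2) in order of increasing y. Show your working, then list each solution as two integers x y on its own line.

51 10
5201 1020

√26 = [5; 10, …], period ℓ=1 (odd) → k=1
k=0  a_k=5  p_k/q_k = 5/1
k=1  a_k=10  p_k/q_k = 51/10
→ (51, 10).  Check: 51²=2601, 26·10²=2600, difference 1.
(x_2, y_2) = (51·51 + 26·10·10, 51·10 + 10·51) = (5201, 1020)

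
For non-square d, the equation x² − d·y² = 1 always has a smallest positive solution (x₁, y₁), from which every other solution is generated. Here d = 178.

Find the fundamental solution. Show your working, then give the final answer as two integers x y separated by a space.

1601 120

√178 → a₀=13, period (2,1,12,1,2,26); ℓ=6 even so k=5
i=0: a=13 ⇒ p=13, q=1
i=1: a=2 ⇒ p=27, q=2
i=2: a=1 ⇒ p=40, q=3
…
i=4: a=1 ⇒ p=547, q=41
i=5: a=2 ⇒ p=1601, q=120
→ (1601, 120).  Check: 1601²=2563201, 178·120²=2563200, difference 1.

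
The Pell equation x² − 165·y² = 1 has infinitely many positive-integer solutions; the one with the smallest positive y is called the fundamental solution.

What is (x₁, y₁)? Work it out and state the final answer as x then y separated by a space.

1079 84

d=165: √d = [12; 1,5,2,5,1,24] (ℓ=6, even), read p_5/q_5
k=0  a_k=12  p_k/q_k = 12/1
k=1  a_k=1  p_k/q_k = 13/1
…
k=3  a_k=2  p_k/q_k = 167/13
k=4  a_k=5  p_k/q_k = 912/71
k=5  a_k=1  p_k/q_k = 1079/84
fundamental: x₁=1079, y₁=84  (since 1164241 − 165·7056 = 1)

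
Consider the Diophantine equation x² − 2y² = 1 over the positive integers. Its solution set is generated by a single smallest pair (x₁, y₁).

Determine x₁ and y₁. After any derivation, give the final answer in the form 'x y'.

√2 → a₀=1, period (2); ℓ=1 odd so k=1
k=0  a_k=1  p_k/q_k = 1/1
k=1  a_k=2  p_k/q_k = 3/2
fundamental: x₁=3, y₁=2  (since 9 − 2·4 = 1)

3 2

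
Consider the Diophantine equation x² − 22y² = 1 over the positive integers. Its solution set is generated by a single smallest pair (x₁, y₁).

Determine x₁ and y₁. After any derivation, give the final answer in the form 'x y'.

197 42

√22 → a₀=4, period (1,2,4,2,1,8); ℓ=6 even so k=5
step 0: (4, 1)  from 4·(1,0) + (0,1)
step 1: (5, 1)  from 1·(4,1) + (1,0)
step 2: (14, 3)  from 2·(5,1) + (4,1)
…
step 4: (136, 29)  from 2·(61,13) + (14,3)
step 5: (197, 42)  from 1·(136,29) + (61,13)
fundamental: x₁=197, y₁=42  (since 38809 − 22·1764 = 1)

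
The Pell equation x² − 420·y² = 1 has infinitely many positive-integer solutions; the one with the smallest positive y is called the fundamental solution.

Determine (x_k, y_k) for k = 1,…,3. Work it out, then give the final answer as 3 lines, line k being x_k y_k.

41 2
3361 164
275561 13446

[20; 2,40] for √420; ℓ=2 ⇒ convergent index 1
step 0: (20, 1)  from 20·(1,0) + (0,1)
step 1: (41, 2)  from 2·(20,1) + (1,0)
fundamental: x₁=41, y₁=2  (since 1681 − 420·4 = 1)
k=2:  x_2 = 41·41+420·2·2 = 3361,  y_2 = 41·2+2·41 = 164
k=3:  x_3 = 41·3361+420·2·164 = 275561,  y_3 = 41·164+2·3361 = 13446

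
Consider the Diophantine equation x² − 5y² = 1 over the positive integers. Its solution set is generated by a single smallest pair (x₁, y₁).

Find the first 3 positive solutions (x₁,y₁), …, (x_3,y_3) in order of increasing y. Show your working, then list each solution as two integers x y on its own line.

d=5: √d = [2; 4] (ℓ=1, odd), read p_1/q_1
step 0: (2, 1)  from 2·(1,0) + (0,1)
step 1: (9, 4)  from 4·(2,1) + (1,0)
(x₁, y₁) = (9, 4);  9² − 5·4² = 1 ✓
(x_2, y_2) = (9·9 + 5·4·4, 9·4 + 4·9) = (161, 72)
(x_3, y_3) = (9·161 + 5·4·72, 9·72 + 4·161) = (2889, 1292)

9 4
161 72
2889 1292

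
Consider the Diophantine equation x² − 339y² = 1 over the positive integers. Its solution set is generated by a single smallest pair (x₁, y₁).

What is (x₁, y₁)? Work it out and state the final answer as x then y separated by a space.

[18; 2,2,2,1,17,1,2,2,2,36] for √339; ℓ=10 ⇒ convergent index 9
i=0: a=18 ⇒ p=18, q=1
i=1: a=2 ⇒ p=37, q=2
…
i=4: a=1 ⇒ p=313, q=17
…
i=6: a=1 ⇒ p=5855, q=318
i=7: a=2 ⇒ p=17252, q=937
i=8: a=2 ⇒ p=40359, q=2192
i=9: a=2 ⇒ p=97970, q=5321
(x₁, y₁) = (97970, 5321);  97970² − 339·5321² = 1 ✓

97970 5321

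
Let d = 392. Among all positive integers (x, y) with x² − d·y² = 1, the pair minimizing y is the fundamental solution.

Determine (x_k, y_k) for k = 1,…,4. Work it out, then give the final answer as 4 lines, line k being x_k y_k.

d=392: √d = [19; 1,3,1,38] (ℓ=4, even), read p_3/q_3
i=0: a=19 ⇒ p=19, q=1
…
i=2: a=3 ⇒ p=79, q=4
i=3: a=1 ⇒ p=99, q=5
fundamental: x₁=99, y₁=5  (since 9801 − 392·25 = 1)
(99+5√392)^2 = 19601 + 990√392
(99+5√392)^3 = 3880899 + 196015√392
(99+5√392)^4 = 768398401 + 38809980√392

99 5
19601 990
3880899 196015
768398401 38809980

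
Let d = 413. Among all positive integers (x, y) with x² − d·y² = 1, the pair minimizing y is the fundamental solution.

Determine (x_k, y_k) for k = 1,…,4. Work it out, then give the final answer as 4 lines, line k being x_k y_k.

√413 = [20; 3,9,1,4,1,9,3,40, …], period ℓ=8 (even) → k=7
i=0: a=20 ⇒ p=20, q=1
i=1: a=3 ⇒ p=61, q=3
i=2: a=9 ⇒ p=569, q=28
…
i=4: a=4 ⇒ p=3089, q=152
i=5: a=1 ⇒ p=3719, q=183
i=6: a=9 ⇒ p=36560, q=1799
i=7: a=3 ⇒ p=113399, q=5580
fundamental: x₁=113399, y₁=5580  (since 12859333201 − 413·31136400 = 1)
k=2:  x_2 = 113399·113399+413·5580·5580 = 25718666401,  y_2 = 113399·5580+5580·113399 = 1265532840
k=3:  x_3 = 113399·25718666401+413·5580·1265532840 = 5832942102300599,  y_3 = 113399·1265532840+5580·25718666401 = 287020317040740
k=4:  x_4 = 113399·5832942102300599+413·5580·287020317040740 = 1322899602891852585601,  y_4 = 113399·287020317040740+5580·5832942102300599 = 65095633862940217680

113399 5580
25718666401 1265532840
5832942102300599 287020317040740
1322899602891852585601 65095633862940217680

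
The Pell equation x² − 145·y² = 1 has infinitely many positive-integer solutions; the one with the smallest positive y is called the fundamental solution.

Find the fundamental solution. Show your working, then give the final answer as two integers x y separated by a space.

289 24

[12; 24] for √145; ℓ=1 ⇒ convergent index 1
i=0: a=12 ⇒ p=12, q=1
i=1: a=24 ⇒ p=289, q=24
(x₁, y₁) = (289, 24);  289² − 145·24² = 1 ✓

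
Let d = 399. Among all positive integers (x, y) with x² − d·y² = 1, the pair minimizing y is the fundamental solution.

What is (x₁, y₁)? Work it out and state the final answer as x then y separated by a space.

√399 = [19; 1,38, …], period ℓ=2 (even) → k=1
i=0: a=19 ⇒ p=19, q=1
i=1: a=1 ⇒ p=20, q=1
→ (20, 1).  Check: 20²=400, 399·1²=399, difference 1.

20 1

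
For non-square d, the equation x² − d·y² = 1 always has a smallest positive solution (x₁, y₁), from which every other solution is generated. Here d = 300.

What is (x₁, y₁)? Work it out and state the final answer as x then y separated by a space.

1351 78

[17; 3,8,3,34] for √300; ℓ=4 ⇒ convergent index 3
k=0  a_k=17  p_k/q_k = 17/1
…
k=2  a_k=8  p_k/q_k = 433/25
k=3  a_k=3  p_k/q_k = 1351/78
fundamental: x₁=1351, y₁=78  (since 1825201 − 300·6084 = 1)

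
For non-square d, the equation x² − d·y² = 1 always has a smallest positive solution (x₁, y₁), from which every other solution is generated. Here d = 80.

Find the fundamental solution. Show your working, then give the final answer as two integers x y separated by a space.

√80 → a₀=8, period (1,16); ℓ=2 even so k=1
a_0=8:  p_0=8·1+0=8,  q_0=8·0+1=1
a_1=1:  p_1=1·8+1=9,  q_1=1·1+0=1
(x₁, y₁) = (9, 1);  9² − 80·1² = 1 ✓

9 1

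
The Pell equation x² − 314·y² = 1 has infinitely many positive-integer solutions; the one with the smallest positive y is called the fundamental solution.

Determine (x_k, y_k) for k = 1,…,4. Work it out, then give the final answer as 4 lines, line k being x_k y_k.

392499 22150
308110930001 17387705700
241866463828532499 13649314199066450
189864690372162243720001 10714684347621377411400

d=314: √d = [17; 1,2,1,1,2,1,34] (ℓ=7, odd), read p_13/q_13
a_0=17:  p_0=17·1+0=17,  q_0=17·0+1=1
…
a_2=2:  p_2=2·18+17=53,  q_2=2·1+1=3
…
a_4=1:  p_4=1·71+53=124,  q_4=1·4+3=7
a_5=2:  p_5=2·124+71=319,  q_5=2·7+4=18
a_6=1:  p_6=1·319+124=443,  q_6=1·18+7=25
a_7=34:  p_7=34·443+319=15381,  q_7=34·25+18=868
…
a_10=1:  p_10=1·47029+15824=62853,  q_10=1·2654+893=3547
a_11=1:  p_11=1·62853+47029=109882,  q_11=1·3547+2654=6201
a_12=2:  p_12=2·109882+62853=282617,  q_12=2·6201+3547=15949
a_13=1:  p_13=1·282617+109882=392499,  q_13=1·15949+6201=22150
(x₁, y₁) = (392499, 22150);  392499² − 314·22150² = 1 ✓
n=2: (392499,22150)∘(392499,22150) = (392499·392499+314·22150·22150, 392499·22150+22150·392499) = (308110930001,17387705700)
n=3: (308110930001,17387705700)∘(392499,22150) = (392499·308110930001+314·22150·17387705700, 392499·17387705700+22150·308110930001) = (241866463828532499,13649314199066450)
n=4: (241866463828532499,13649314199066450)∘(392499,22150) = (392499·241866463828532499+314·22150·13649314199066450, 392499·13649314199066450+22150·241866463828532499) = (189864690372162243720001,10714684347621377411400)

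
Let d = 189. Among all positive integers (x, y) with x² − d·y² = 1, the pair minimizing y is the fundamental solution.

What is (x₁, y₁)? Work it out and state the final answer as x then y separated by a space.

55 4

√189 → a₀=13, period (1,2,1,26); ℓ=4 even so k=3
a_0=13:  p_0=13·1+0=13,  q_0=13·0+1=1
…
a_2=2:  p_2=2·14+13=41,  q_2=2·1+1=3
a_3=1:  p_3=1·41+14=55,  q_3=1·3+1=4
(x₁, y₁) = (55, 4);  55² − 189·4² = 1 ✓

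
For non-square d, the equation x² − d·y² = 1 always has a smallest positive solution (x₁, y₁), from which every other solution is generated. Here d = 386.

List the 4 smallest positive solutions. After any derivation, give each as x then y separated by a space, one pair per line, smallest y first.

√386 = [19; 1,1,1,4,1,18,1,4,1,1,1,38, …], period ℓ=12 (even) → k=11
k=0  a_k=19  p_k/q_k = 19/1
k=1  a_k=1  p_k/q_k = 20/1
k=2  a_k=1  p_k/q_k = 39/2
k=3  a_k=1  p_k/q_k = 59/3
k=4  a_k=4  p_k/q_k = 275/14
k=5  a_k=1  p_k/q_k = 334/17
k=6  a_k=18  p_k/q_k = 6287/320
k=7  a_k=1  p_k/q_k = 6621/337
k=8  a_k=4  p_k/q_k = 32771/1668
k=9  a_k=1  p_k/q_k = 39392/2005
k=10  a_k=1  p_k/q_k = 72163/3673
k=11  a_k=1  p_k/q_k = 111555/5678
→ (111555, 5678).  Check: 111555²=12444518025, 386·5678²=12444518024, difference 1.
n=2: (111555,5678)∘(111555,5678) = (111555·111555+386·5678·5678, 111555·5678+5678·111555) = (24889036049,1266818580)
n=3: (24889036049,1266818580)∘(111555,5678) = (111555·24889036049+386·5678·1266818580, 111555·1266818580+5678·24889036049) = (5552992832780835,282639893378122)
n=4: (5552992832780835,282639893378122)∘(111555,5678) = (111555·5552992832780835+386·5678·282639893378122, 111555·282639893378122+5678·5552992832780835) = (1238928230896843060801,63059786610325980840)

111555 5678
24889036049 1266818580
5552992832780835 282639893378122
1238928230896843060801 63059786610325980840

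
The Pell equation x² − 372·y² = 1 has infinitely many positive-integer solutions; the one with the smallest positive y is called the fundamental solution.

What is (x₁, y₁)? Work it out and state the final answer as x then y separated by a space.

12151 630

d=372: √d = [19; 3,2,12,2,3,38] (ℓ=6, even), read p_5/q_5
a_0=19:  p_0=19·1+0=19,  q_0=19·0+1=1
a_1=3:  p_1=3·19+1=58,  q_1=3·1+0=3
…
a_3=12:  p_3=12·135+58=1678,  q_3=12·7+3=87
a_4=2:  p_4=2·1678+135=3491,  q_4=2·87+7=181
a_5=3:  p_5=3·3491+1678=12151,  q_5=3·181+87=630
(x₁, y₁) = (12151, 630);  12151² − 372·630² = 1 ✓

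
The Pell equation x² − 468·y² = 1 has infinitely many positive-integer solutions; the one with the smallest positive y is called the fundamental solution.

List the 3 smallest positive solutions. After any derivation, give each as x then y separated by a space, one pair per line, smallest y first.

d=468: √d = [21; 1,1,1,2,1,1,1,42] (ℓ=8, even), read p_7/q_7
step 0: (21, 1)  from 21·(1,0) + (0,1)
…
step 2: (43, 2)  from 1·(22,1) + (21,1)
step 3: (65, 3)  from 1·(43,2) + (22,1)
…
step 6: (411, 19)  from 1·(238,11) + (173,8)
step 7: (649, 30)  from 1·(411,19) + (238,11)
→ (649, 30).  Check: 649²=421201, 468·30²=421200, difference 1.
(x_2, y_2) = (649·649 + 468·30·30, 649·30 + 30·649) = (842401, 38940)
(x_3, y_3) = (649·842401 + 468·30·38940, 649·38940 + 30·842401) = (1093435849, 50544090)

649 30
842401 38940
1093435849 50544090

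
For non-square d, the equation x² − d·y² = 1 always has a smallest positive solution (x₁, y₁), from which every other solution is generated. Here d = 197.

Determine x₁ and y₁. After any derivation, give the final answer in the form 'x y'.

[14; 28] for √197; ℓ=1 ⇒ convergent index 1
k=0  a_k=14  p_k/q_k = 14/1
k=1  a_k=28  p_k/q_k = 393/28
(x₁, y₁) = (393, 28);  393² − 197·28² = 1 ✓

393 28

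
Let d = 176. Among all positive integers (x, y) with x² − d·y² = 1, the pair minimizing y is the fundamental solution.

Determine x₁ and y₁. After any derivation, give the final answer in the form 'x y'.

d=176: √d = [13; 3,1,3,26] (ℓ=4, even), read p_3/q_3
step 0: (13, 1)  from 13·(1,0) + (0,1)
step 1: (40, 3)  from 3·(13,1) + (1,0)
step 2: (53, 4)  from 1·(40,3) + (13,1)
step 3: (199, 15)  from 3·(53,4) + (40,3)
fundamental: x₁=199, y₁=15  (since 39601 − 176·225 = 1)

199 15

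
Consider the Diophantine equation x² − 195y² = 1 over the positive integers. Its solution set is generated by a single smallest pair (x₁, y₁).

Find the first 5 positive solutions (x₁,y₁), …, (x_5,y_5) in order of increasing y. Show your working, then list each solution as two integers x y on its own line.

14 1
391 28
10934 783
305761 21896
8550374 612305

√195 → a₀=13, period (1,26); ℓ=2 even so k=1
i=0: a=13 ⇒ p=13, q=1
i=1: a=1 ⇒ p=14, q=1
(x₁, y₁) = (14, 1);  14² − 195·1² = 1 ✓
(14+1√195)^2 = 391 + 28√195
(14+1√195)^3 = 10934 + 783√195
(14+1√195)^4 = 305761 + 21896√195
(14+1√195)^5 = 8550374 + 612305√195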